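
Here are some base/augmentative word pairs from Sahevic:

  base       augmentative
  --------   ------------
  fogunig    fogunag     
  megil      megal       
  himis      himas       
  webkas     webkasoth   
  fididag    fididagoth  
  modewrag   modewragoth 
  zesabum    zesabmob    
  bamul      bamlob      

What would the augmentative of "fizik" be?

fizak

"fizik" has last vowel 'i'. The stems whose last vowel is 'i' (fogunig → fogunag, megil → megal, himis → himas) change the last vowel to 'a'.
The other patterns: stems whose last vowel is 'a' add -oth; stems whose last vowel is 'u' delete the last vowel and add -ob.
So fizik → fizak.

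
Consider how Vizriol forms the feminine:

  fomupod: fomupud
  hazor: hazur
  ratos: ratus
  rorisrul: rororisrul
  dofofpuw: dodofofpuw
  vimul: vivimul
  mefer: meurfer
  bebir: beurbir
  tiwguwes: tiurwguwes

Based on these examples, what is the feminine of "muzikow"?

muzikuw

hazor and mefer both end in -r yet inflect differently (hazur, meurfer), so the final letter is not what conditions the rule; the last vowel is.
"muzikow" has last vowel 'o'. The stems whose last vowel is 'o' (fomupod → fomupud, hazor → hazur, ratos → ratus) change the last vowel to 'u'.
The other patterns: stems whose last vowel is 'u' repeat the first consonant+vowel as a prefix; stems whose last vowel is 'e' or 'i' insert -ur- after the first vowel.
So muzikow → muzikuw.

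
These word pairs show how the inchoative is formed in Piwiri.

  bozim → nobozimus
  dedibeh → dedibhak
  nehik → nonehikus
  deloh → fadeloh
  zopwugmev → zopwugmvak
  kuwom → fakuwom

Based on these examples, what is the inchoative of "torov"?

fatorov

kuwom and bozim both end in -m yet inflect differently (fakuwom, nobozimus), so the final letter is not what conditions the rule; the last vowel is.
"torov" has last vowel 'o'. The stems whose last vowel is 'o' (kuwom → fakuwom, deloh → fadeloh) add the prefix fa-.
The other patterns: stems whose last vowel is 'i' add no- … -us around the stem; stems whose last vowel is 'e' delete the last vowel and add -ak.
So torov → fatorov.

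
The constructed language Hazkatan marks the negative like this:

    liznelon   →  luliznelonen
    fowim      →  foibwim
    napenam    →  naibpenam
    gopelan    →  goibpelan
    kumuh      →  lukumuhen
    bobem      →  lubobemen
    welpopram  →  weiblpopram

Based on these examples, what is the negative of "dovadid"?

fowim and bobem both end in -m yet inflect differently (foibwim, lubobemen), so the final letter is not what conditions the rule; the last vowel is.
"dovadid" has last vowel 'i'. The one such stem in the data (fowim → foibwim) inserts -ib- after the first vowel (as do gopelan, welpopram), so the same rule applies.
The other pattern: stems whose last vowel is 'e', 'o' or 'u' add lu- … -en around the stem.
So dovadid → doibvadid.

doibvadid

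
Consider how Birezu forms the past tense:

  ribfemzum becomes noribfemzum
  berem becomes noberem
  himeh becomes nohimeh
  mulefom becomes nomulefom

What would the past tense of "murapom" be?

Every pair shown (ribfemzum → noribfemzum, berem → noberem, himeh → nohimeh, …) follows the same rule: add the prefix no-.
So murapom → nomurapom.

nomurapom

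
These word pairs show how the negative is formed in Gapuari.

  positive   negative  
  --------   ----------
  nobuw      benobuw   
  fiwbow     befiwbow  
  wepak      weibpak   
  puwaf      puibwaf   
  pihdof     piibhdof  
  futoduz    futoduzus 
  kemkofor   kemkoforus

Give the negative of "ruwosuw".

beruwosuw

"ruwosuw" ends in -w. The stems ending in -w (nobuw → benobuw, fiwbow → befiwbow) add the prefix be-.
The other patterns: stems ending in -f or -k insert -ib- after the first vowel; stems ending in -r or -z add -us.
So ruwosuw → beruwosuw.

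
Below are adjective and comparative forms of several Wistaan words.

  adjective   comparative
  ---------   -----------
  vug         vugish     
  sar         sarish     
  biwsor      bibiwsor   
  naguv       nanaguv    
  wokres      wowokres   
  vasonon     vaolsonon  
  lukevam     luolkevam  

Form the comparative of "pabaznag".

paolbaznag

sar and biwsor both end in -r yet inflect differently (sarish, bibiwsor), so the final letter is not what conditions the rule; the number of vowels is.
"pabaznag" has 3 vowels. The stems with 3 vowels (vasonon → vaolsonon, lukevam → luolkevam) insert -ol- after the first vowel.
The other patterns: stems with 1 vowel add -ish; stems with 2 vowels repeat the first consonant+vowel as a prefix.
So pabaznag → paolbaznag.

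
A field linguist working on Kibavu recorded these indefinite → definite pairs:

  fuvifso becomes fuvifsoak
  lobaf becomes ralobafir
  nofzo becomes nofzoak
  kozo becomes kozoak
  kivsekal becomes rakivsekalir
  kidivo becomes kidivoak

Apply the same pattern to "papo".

papoak

kozo and kivsekal both begin with k- yet inflect differently (kozoak, rakivsekalir), so the first letter is not what conditions the rule; the final letter is.
"papo" ends in -o. The stems ending in -o (nofzo → nofzoak, fuvifso → fuvifsoak, kozo → kozoak) add -ak.
The other pattern: stems ending in -f or -l add ra- … -ir around the stem.
So papo → papoak.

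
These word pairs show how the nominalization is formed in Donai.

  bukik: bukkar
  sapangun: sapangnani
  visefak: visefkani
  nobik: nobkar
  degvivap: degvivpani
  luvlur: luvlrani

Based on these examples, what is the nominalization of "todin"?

todnar

nobik and visefak both end in -k yet inflect differently (nobkar, visefkani), so the final letter is not what conditions the rule; the last vowel is.
"todin" has last vowel 'i'. The stems whose last vowel is 'i' (nobik → nobkar, bukik → bukkar) delete the last vowel and add -ar.
So todin → todnar.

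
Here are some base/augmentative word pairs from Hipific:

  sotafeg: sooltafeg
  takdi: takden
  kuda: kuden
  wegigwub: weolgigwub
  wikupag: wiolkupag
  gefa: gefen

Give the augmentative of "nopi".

nopen

wikupag and kuda both have last vowel 'a' yet inflect differently (wiolkupag, kuden), so the last vowel is not what conditions the rule; whether the stem ends in a vowel or a consonant is.
"nopi" ends in a vowel. The stems ending in a vowel (takdi → takden, kuda → kuden, gefa → gefen) drop the final letter and add -en.
The other pattern: stems ending in a consonant insert -ol- after the first vowel.
So nopi → nopen.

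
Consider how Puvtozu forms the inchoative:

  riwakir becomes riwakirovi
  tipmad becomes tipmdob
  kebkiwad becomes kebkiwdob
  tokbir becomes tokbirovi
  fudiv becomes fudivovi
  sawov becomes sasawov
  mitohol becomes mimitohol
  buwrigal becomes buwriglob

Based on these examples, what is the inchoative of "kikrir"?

kikrirovi

"kikrir" has last vowel 'i'. The stems whose last vowel is 'i' (fudiv → fudivovi, tokbir → tokbirovi, riwakir → riwakirovi) add -ovi.
The other patterns: stems whose last vowel is 'o' repeat the first consonant+vowel as a prefix; stems whose last vowel is 'a' delete the last vowel and add -ob.
So kikrir → kikrirovi.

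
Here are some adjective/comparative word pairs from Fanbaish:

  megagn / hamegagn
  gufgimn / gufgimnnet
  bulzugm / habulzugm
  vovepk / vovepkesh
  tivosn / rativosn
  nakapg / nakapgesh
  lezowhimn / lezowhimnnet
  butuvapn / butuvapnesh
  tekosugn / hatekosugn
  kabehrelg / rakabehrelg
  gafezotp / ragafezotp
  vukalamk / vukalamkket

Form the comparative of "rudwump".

rudwumppet

butuvapn and tekosugn both end in -n yet inflect differently (butuvapnesh, hatekosugn), so the final letter is not what conditions the rule; the second-to-last letter is.
"rudwump" has second-to-last letter 'm'. The stems whose second-to-last letter is 'm' (gufgimn → gufgimnnet, vukalamk → vukalamkket, lezowhimn → lezowhimnnet) double the final consonant and add -et.
The other patterns: stems whose second-to-last letter is 'p' add -esh; stems whose second-to-last letter is 'g' add the prefix ha-; stems whose second-to-last letter is 'l', 's' or 't' add the prefix ra-.
So rudwump → rudwumppet.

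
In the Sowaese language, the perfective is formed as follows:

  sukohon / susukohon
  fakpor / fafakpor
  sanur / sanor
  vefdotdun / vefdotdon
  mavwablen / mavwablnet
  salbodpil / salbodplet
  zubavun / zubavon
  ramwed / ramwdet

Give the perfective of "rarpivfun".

sanur and fakpor both end in -r yet inflect differently (sanor, fafakpor), so the final letter is not what conditions the rule; the last vowel is.
"rarpivfun" has last vowel 'u'. The stems whose last vowel is 'u' (zubavun → zubavon, vefdotdun → vefdotdon, sanur → sanor) change the last vowel to 'o'.
The other patterns: stems whose last vowel is 'o' repeat the first consonant+vowel as a prefix; stems whose last vowel is 'e' or 'i' delete the last vowel and add -et.
So rarpivfun → rarpivfon.

rarpivfon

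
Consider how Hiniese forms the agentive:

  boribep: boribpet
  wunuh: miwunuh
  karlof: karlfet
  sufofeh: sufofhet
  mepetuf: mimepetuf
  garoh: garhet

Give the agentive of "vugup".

mivugup

wunuh and garoh both end in -h yet inflect differently (miwunuh, garhet), so the final letter is not what conditions the rule; the last vowel is.
"vugup" has last vowel 'u'. The stems whose last vowel is 'u' (wunuh → miwunuh, mepetuf → mimepetuf) add the prefix mi-.
The other pattern: stems whose last vowel is 'e' or 'o' delete the last vowel and add -et.
So vugup → mivugup.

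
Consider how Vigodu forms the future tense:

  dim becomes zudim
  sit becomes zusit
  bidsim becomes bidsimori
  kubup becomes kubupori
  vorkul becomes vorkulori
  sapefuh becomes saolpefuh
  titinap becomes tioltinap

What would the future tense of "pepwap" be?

dim and bidsim both end in -m yet inflect differently (zudim, bidsimori), so the final letter is not what conditions the rule; the number of vowels is.
"pepwap" has 2 vowels. The stems with 2 vowels (bidsim → bidsimori, kubup → kubupori, vorkul → vorkulori) add -ori.
The other patterns: stems with 1 vowel add the prefix zu-; stems with 3 vowels insert -ol- after the first vowel.
So pepwap → pepwapori.

pepwapori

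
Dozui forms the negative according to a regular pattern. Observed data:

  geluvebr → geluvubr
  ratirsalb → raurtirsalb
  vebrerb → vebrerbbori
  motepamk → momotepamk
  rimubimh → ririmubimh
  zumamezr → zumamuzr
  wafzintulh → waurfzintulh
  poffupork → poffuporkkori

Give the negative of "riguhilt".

vebrerb and ratirsalb both end in -b yet inflect differently (vebrerbbori, raurtirsalb), so the final letter is not what conditions the rule; the second-to-last letter is.
"riguhilt" has second-to-last letter 'l'. The stems whose second-to-last letter is 'l' (wafzintulh → waurfzintulh, ratirsalb → raurtirsalb) insert -ur- after the first vowel.
The other patterns: stems whose second-to-last letter is 'r' double the final consonant and add -ori; stems whose second-to-last letter is 'b' or 'z' change the last vowel to 'u'; stems whose second-to-last letter is 'm' repeat the first consonant+vowel as a prefix.
So riguhilt → riurguhilt.

riurguhilt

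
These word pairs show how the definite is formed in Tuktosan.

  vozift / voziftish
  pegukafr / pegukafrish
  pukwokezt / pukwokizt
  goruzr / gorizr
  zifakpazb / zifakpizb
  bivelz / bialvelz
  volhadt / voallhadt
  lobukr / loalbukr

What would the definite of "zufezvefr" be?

zufezvefrish

vozift and pukwokezt both end in -t yet inflect differently (voziftish, pukwokizt), so the final letter is not what conditions the rule; the second-to-last letter is.
"zufezvefr" has second-to-last letter 'f'. The stems whose second-to-last letter is 'f' (vozift → voziftish, pegukafr → pegukafrish) add -ish.
The other patterns: stems whose second-to-last letter is 'z' change the last vowel to 'i'; stems whose second-to-last letter is 'd', 'k' or 'l' insert -al- after the first vowel.
So zufezvefr → zufezvefrish.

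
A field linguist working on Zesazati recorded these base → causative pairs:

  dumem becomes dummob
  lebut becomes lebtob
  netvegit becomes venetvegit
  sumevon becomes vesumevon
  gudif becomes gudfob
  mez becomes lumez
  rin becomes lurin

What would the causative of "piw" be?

lupiw

"piw" has 1 vowel. The stems with 1 vowel (mez → lumez, rin → lurin) add the prefix lu-.
The other patterns: stems with 2 vowels delete the last vowel and add -ob; stems with 3 vowels add the prefix ve-.
So piw → lupiw.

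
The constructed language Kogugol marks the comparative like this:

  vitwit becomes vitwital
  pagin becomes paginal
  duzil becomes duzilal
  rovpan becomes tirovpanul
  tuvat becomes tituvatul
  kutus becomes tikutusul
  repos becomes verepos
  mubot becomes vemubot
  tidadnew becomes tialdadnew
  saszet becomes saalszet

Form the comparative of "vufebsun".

tivufebsunul

"vufebsun" has last vowel 'u'. The one such stem in the data (kutus → tikutusul) adds ti- … -ul around the stem, so the same rule applies.
So vufebsun → tivufebsunul.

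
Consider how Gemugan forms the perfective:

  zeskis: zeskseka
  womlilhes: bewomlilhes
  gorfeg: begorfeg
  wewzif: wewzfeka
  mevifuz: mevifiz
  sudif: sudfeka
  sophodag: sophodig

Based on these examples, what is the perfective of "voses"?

bevoses

womlilhes and zeskis both end in -s yet inflect differently (bewomlilhes, zeskseka), so the final letter is not what conditions the rule; the last vowel is.
"voses" has last vowel 'e'. The stems whose last vowel is 'e' (gorfeg → begorfeg, womlilhes → bewomlilhes) add the prefix be-.
The other patterns: stems whose last vowel is 'i' delete the last vowel and add -eka; stems whose last vowel is 'a' or 'u' change the last vowel to 'i'.
So voses → bevoses.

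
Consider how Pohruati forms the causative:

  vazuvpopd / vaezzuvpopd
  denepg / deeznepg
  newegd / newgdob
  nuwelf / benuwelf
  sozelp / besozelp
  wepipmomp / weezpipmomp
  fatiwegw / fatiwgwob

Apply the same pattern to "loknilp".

beloknilp

newegd and vazuvpopd both end in -d yet inflect differently (newgdob, vaezzuvpopd), so the final letter is not what conditions the rule; the second-to-last letter is.
"loknilp" has second-to-last letter 'l'. The stems whose second-to-last letter is 'l' (sozelp → besozelp, nuwelf → benuwelf) add the prefix be-.
The other patterns: stems whose second-to-last letter is 'g' delete the last vowel and add -ob; stems whose second-to-last letter is 'm' or 'p' insert -ez- after the first vowel.
So loknilp → beloknilp.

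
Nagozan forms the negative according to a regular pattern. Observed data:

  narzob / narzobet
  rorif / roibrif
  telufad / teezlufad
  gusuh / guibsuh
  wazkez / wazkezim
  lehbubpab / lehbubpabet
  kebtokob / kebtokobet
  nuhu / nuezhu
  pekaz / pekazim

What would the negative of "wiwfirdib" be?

wiwfirdibet

"wiwfirdib" ends in -b. The stems ending in -b (narzob → narzobet, lehbubpab → lehbubpabet, kebtokob → kebtokobet) add -et.
So wiwfirdib → wiwfirdibet.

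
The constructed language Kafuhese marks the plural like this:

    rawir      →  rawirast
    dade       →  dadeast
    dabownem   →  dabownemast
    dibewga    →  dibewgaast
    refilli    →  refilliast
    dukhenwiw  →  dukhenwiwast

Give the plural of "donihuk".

Every pair shown (rawir → rawirast, dade → dadeast, dabownem → dabownemast, …) follows the same rule: add -ast.
So donihuk → donihukast.

donihukast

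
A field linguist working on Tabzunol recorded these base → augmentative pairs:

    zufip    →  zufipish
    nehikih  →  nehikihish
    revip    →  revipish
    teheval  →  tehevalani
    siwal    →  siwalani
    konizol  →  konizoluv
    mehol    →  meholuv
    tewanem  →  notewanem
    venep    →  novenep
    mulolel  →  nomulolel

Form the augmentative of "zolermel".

teheval and konizol both end in -l yet inflect differently (tehevalani, konizoluv), so the final letter is not what conditions the rule; the last vowel is.
"zolermel" has last vowel 'e'. The stems whose last vowel is 'e' (tewanem → notewanem, venep → novenep, mulolel → nomulolel) add the prefix no-.
So zolermel → nozolermel.

nozolermel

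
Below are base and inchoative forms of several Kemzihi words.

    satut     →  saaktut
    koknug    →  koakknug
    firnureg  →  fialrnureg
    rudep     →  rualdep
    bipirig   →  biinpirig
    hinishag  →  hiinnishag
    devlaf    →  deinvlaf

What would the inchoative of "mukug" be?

koknug and firnureg both end in -g yet inflect differently (koakknug, fialrnureg), so the final letter is not what conditions the rule; the last vowel is.
"mukug" has last vowel 'u'. The stems whose last vowel is 'u' (satut → saaktut, koknug → koakknug) insert -ak- after the first vowel.
So mukug → muakkug.

muakkug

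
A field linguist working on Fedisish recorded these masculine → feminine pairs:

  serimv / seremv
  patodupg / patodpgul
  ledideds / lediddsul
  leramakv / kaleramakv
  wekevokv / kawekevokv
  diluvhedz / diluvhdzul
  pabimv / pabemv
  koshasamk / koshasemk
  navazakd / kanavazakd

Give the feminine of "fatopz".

fatpzul

"fatopz" has second-to-last letter 'p'. The one such stem in the data (patodupg → patodpgul) deletes the last vowel and adds -ul (as do diluvhedz, ledideds), so the same rule applies.
So fatopz → fatpzul.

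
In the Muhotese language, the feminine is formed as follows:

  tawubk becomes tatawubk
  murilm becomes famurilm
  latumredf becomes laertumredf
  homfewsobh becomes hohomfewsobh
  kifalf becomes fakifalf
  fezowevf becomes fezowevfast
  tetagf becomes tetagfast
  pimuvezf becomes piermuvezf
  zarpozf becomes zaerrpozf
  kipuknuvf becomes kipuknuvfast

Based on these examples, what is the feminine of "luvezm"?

zarpozf and kifalf both end in -f yet inflect differently (zaerrpozf, fakifalf), so the final letter is not what conditions the rule; the second-to-last letter is.
"luvezm" has second-to-last letter 'z'. The stems whose second-to-last letter is 'z' (zarpozf → zaerrpozf, pimuvezf → piermuvezf) insert -er- after the first vowel.
The other patterns: stems whose second-to-last letter is 'b' repeat the first consonant+vowel as a prefix; stems whose second-to-last letter is 'l' add the prefix fa-; stems whose second-to-last letter is 'g' or 'v' add -ast.
So luvezm → luervezm.

luervezm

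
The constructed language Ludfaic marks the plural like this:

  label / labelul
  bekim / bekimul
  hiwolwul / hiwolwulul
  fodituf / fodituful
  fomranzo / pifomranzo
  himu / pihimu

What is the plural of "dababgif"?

dababgiful

hiwolwul and himu both have last vowel 'u' yet inflect differently (hiwolwulul, pihimu), so the last vowel is not what conditions the rule; whether the stem ends in a vowel or a consonant is.
"dababgif" ends in a consonant. The stems ending in a consonant (label → labelul, bekim → bekimul, hiwolwul → hiwolwulul) add -ul.
So dababgif → dababgiful.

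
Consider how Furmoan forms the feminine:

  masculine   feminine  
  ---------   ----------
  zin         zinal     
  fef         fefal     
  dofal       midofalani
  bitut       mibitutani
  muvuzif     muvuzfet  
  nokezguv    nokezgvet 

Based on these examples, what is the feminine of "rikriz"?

mirikrizani

fef and muvuzif both end in -f yet inflect differently (fefal, muvuzfet), so the final letter is not what conditions the rule; the number of vowels is.
"rikriz" has 2 vowels. The stems with 2 vowels (dofal → midofalani, bitut → mibitutani) add mi- … -ani around the stem.
The other patterns: stems with 1 vowel add -al; stems with 3 vowels delete the last vowel and add -et.
So rikriz → mirikrizani.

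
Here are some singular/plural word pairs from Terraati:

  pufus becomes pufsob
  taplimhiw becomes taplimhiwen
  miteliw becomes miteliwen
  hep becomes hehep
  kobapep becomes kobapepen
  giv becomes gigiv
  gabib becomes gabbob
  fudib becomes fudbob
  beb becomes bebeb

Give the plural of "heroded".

herodeden

beb and fudib both end in -b yet inflect differently (bebeb, fudbob), so the final letter is not what conditions the rule; the number of vowels is.
"heroded" has 3 vowels. The stems with 3 vowels (miteliw → miteliwen, taplimhiw → taplimhiwen, kobapep → kobapepen) add -en.
The other patterns: stems with 1 vowel repeat the first consonant+vowel as a prefix; stems with 2 vowels delete the last vowel and add -ob.
So heroded → herodeden.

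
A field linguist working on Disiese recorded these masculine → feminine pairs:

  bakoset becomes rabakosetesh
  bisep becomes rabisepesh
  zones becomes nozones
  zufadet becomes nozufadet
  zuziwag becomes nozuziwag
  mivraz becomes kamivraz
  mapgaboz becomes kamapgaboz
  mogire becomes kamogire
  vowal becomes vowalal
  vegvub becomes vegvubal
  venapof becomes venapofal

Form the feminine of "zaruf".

bakoset and zufadet both end in -t yet inflect differently (rabakosetesh, nozufadet), so the final letter is not what conditions the rule; the first letter is.
"zaruf" begins with z-. The stems beginning with z- (zones → nozones, zufadet → nozufadet, zuziwag → nozuziwag) add the prefix no-.
The other patterns: stems beginning with b- add ra- … -esh around the stem; stems beginning with m- add the prefix ka-; stems beginning with v- add -al.
So zaruf → nozaruf.

nozaruf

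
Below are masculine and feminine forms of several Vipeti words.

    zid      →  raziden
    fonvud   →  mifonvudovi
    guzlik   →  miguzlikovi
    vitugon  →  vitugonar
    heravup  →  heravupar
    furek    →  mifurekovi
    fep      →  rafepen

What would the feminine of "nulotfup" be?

zid and fonvud both end in -d yet inflect differently (raziden, mifonvudovi), so the final letter is not what conditions the rule; the number of vowels is.
"nulotfup" has 3 vowels. The stems with 3 vowels (heravup → heravupar, vitugon → vitugonar) add -ar.
The other patterns: stems with 1 vowel add ra- … -en around the stem; stems with 2 vowels add mi- … -ovi around the stem.
So nulotfup → nulotfupar.

nulotfupar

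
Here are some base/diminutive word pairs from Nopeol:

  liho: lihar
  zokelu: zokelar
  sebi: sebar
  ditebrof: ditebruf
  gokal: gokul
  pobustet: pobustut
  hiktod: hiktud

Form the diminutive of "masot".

masut

liho and ditebrof both have last vowel 'o' yet inflect differently (lihar, ditebruf), so the last vowel is not what conditions the rule; whether the stem ends in a vowel or a consonant is.
"masot" ends in a consonant. The stems ending in a consonant (ditebrof → ditebruf, gokal → gokul, pobustet → pobustut) change the last vowel to 'u'.
So masot → masut.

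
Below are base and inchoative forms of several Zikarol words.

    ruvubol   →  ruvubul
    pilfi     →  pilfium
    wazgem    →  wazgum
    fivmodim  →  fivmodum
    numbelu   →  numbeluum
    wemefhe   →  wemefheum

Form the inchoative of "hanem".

pilfi and fivmodim both have last vowel 'i' yet inflect differently (pilfium, fivmodum), so the last vowel is not what conditions the rule; whether the stem ends in a vowel or a consonant is.
"hanem" ends in a consonant. The stems ending in a consonant (ruvubol → ruvubul, fivmodim → fivmodum, wazgem → wazgum) change the last vowel to 'u'.
The other pattern: stems ending in a vowel add -um.
So hanem → hanum.

hanum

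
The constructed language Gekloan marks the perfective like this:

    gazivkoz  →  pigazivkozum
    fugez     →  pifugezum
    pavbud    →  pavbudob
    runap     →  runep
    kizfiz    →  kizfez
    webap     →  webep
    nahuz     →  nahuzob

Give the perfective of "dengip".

kizfiz and nahuz both end in -z yet inflect differently (kizfez, nahuzob), so the final letter is not what conditions the rule; the last vowel is.
"dengip" has last vowel 'i'. The one such stem in the data (kizfiz → kizfez) changes the last vowel to 'e' (as do runap, webap), so the same rule applies.
The other patterns: stems whose last vowel is 'u' add -ob; stems whose last vowel is 'e' or 'o' add pi- … -um around the stem.
So dengip → dengep.

dengep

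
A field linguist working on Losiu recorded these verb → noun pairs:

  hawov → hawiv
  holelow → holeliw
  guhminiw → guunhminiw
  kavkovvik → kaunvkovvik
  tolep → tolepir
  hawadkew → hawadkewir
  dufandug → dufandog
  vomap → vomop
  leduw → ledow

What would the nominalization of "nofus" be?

holelow and guhminiw both end in -w yet inflect differently (holeliw, guunhminiw), so the final letter is not what conditions the rule; the last vowel is.
"nofus" has last vowel 'u'. The stems whose last vowel is 'u' (dufandug → dufandog, leduw → ledow) change the last vowel to 'o'.
The other patterns: stems whose last vowel is 'o' change the last vowel to 'i'; stems whose last vowel is 'i' insert -un- after the first vowel; stems whose last vowel is 'e' add -ir.
So nofus → nofos.

nofos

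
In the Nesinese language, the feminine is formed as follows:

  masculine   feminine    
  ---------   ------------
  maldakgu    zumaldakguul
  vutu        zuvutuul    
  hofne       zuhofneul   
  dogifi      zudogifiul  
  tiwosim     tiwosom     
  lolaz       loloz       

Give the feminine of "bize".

dogifi and tiwosim both have last vowel 'i' yet inflect differently (zudogifiul, tiwosom), so the last vowel is not what conditions the rule; whether the stem ends in a vowel or a consonant is.
"bize" ends in a vowel. The stems ending in a vowel (maldakgu → zumaldakguul, vutu → zuvutuul, hofne → zuhofneul) add zu- … -ul around the stem.
So bize → zubizeul.

zubizeul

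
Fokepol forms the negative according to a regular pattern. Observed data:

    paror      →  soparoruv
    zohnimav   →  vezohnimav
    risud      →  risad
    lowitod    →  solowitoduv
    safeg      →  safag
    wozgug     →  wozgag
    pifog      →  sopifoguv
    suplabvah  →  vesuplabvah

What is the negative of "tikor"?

lowitod and risud both end in -d yet inflect differently (solowitoduv, risad), so the final letter is not what conditions the rule; the last vowel is.
"tikor" has last vowel 'o'. The stems whose last vowel is 'o' (paror → soparoruv, lowitod → solowitoduv, pifog → sopifoguv) add so- … -uv around the stem.
The other patterns: stems whose last vowel is 'a' add the prefix ve-; stems whose last vowel is 'e' or 'u' change the last vowel to 'a'.
So tikor → sotikoruv.

sotikoruv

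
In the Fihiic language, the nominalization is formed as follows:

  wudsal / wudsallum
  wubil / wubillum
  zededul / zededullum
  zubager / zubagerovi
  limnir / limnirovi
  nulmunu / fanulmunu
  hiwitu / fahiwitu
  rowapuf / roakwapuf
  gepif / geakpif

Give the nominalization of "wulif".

wubil and limnir both have last vowel 'i' yet inflect differently (wubillum, limnirovi), so the last vowel is not what conditions the rule; the final letter is.
"wulif" ends in -f. The stems ending in -f (rowapuf → roakwapuf, gepif → geakpif) insert -ak- after the first vowel.
The other patterns: stems ending in -l double the final consonant and add -um; stems ending in -r add -ovi; stems ending in -u add the prefix fa-.
So wulif → wuaklif.

wuaklif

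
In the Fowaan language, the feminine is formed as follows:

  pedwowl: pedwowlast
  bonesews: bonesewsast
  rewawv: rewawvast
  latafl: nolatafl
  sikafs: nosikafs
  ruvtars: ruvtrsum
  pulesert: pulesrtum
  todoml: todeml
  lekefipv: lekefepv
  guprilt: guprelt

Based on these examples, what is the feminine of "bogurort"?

bogurrtum

pedwowl and latafl both end in -l yet inflect differently (pedwowlast, nolatafl), so the final letter is not what conditions the rule; the second-to-last letter is.
"bogurort" has second-to-last letter 'r'. The stems whose second-to-last letter is 'r' (ruvtars → ruvtrsum, pulesert → pulesrtum) delete the last vowel and add -um.
So bogurort → bogurrtum.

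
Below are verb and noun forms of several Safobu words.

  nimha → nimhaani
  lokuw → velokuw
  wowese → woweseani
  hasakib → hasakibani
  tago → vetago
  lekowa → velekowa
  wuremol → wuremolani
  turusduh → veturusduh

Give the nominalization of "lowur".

lekowa and nimha both end in -a yet inflect differently (velekowa, nimhaani), so the final letter is not what conditions the rule; the first letter is.
"lowur" begins with l-. The stems beginning with l- (lekowa → velekowa, lokuw → velokuw) add the prefix ve-.
So lowur → velowur.

velowur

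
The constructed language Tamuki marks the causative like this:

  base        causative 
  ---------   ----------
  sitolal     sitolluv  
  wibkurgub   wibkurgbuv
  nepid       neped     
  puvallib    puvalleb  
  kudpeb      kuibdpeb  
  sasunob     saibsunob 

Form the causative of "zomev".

zoibmev

"zomev" has last vowel 'e'. The one such stem in the data (kudpeb → kuibdpeb) inserts -ib- after the first vowel (as does sasunob), so the same rule applies.
So zomev → zoibmev.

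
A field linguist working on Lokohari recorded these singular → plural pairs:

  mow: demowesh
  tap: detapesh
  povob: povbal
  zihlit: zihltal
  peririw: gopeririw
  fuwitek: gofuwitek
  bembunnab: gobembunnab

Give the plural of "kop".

dekopesh

mow and peririw both end in -w yet inflect differently (demowesh, gopeririw), so the final letter is not what conditions the rule; the number of vowels is.
"kop" has 1 vowel. The stems with 1 vowel (mow → demowesh, tap → detapesh) add de- … -esh around the stem.
So kop → dekopesh.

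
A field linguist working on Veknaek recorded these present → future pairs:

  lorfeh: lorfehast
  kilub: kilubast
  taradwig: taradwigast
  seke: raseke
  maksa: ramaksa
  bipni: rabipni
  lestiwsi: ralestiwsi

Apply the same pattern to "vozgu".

"vozgu" ends in a vowel. The stems ending in a vowel (seke → raseke, maksa → ramaksa, bipni → rabipni) add the prefix ra-.
The other pattern: stems ending in a consonant add -ast.
So vozgu → ravozgu.

ravozgu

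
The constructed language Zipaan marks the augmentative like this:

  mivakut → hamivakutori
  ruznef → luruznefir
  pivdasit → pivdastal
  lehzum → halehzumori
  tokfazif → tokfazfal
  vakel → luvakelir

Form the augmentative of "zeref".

pivdasit and mivakut both end in -t yet inflect differently (pivdastal, hamivakutori), so the final letter is not what conditions the rule; the last vowel is.
"zeref" has last vowel 'e'. The stems whose last vowel is 'e' (ruznef → luruznefir, vakel → luvakelir) add lu- … -ir around the stem.
The other patterns: stems whose last vowel is 'i' delete the last vowel and add -al; stems whose last vowel is 'u' add ha- … -ori around the stem.
So zeref → luzerefir.

luzerefir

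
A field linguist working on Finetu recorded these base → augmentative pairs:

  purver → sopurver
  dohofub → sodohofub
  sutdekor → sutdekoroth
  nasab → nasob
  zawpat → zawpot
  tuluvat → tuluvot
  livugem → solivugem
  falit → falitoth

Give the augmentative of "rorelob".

sutdekor and purver both end in -r yet inflect differently (sutdekoroth, sopurver), so the final letter is not what conditions the rule; the last vowel is.
"rorelob" has last vowel 'o'. The one such stem in the data (sutdekor → sutdekoroth) adds -oth, so the same rule applies.
The other patterns: stems whose last vowel is 'e' or 'u' add the prefix so-; stems whose last vowel is 'a' change the last vowel to 'o'.
So rorelob → roreloboth.

roreloboth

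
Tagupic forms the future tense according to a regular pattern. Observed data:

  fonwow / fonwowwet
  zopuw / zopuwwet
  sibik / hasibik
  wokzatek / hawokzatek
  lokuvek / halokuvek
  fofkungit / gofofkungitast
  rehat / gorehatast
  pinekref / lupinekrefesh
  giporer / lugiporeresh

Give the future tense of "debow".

sibik and fofkungit both have last vowel 'i' yet inflect differently (hasibik, gofofkungitast), so the last vowel is not what conditions the rule; the final letter is.
"debow" ends in -w. The stems ending in -w (fonwow → fonwowwet, zopuw → zopuwwet) double the final consonant and add -et.
So debow → debowwet.

debowwet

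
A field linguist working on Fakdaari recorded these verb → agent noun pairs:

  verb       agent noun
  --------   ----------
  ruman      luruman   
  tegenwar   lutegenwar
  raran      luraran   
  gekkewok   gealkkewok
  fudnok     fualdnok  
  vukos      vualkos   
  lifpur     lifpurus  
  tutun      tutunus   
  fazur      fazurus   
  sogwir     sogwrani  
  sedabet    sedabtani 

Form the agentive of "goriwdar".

tegenwar and lifpur both end in -r yet inflect differently (lutegenwar, lifpurus), so the final letter is not what conditions the rule; the last vowel is.
"goriwdar" has last vowel 'a'. The stems whose last vowel is 'a' (ruman → luruman, tegenwar → lutegenwar, raran → luraran) add the prefix lu-.
The other patterns: stems whose last vowel is 'o' insert -al- after the first vowel; stems whose last vowel is 'u' add -us; stems whose last vowel is 'e' or 'i' delete the last vowel and add -ani.
So goriwdar → lugoriwdar.

lugoriwdar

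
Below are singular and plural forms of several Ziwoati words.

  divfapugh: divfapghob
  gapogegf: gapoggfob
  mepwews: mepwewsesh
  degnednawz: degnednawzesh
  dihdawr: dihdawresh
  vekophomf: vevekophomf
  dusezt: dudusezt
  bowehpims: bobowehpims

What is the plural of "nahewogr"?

"nahewogr" has second-to-last letter 'g'. The stems whose second-to-last letter is 'g' (gapogegf → gapoggfob, divfapugh → divfapghob) delete the last vowel and add -ob.
The other patterns: stems whose second-to-last letter is 'w' add -esh; stems whose second-to-last letter is 'm' or 'z' repeat the first consonant+vowel as a prefix.
So nahewogr → nahewgrob.

nahewgrob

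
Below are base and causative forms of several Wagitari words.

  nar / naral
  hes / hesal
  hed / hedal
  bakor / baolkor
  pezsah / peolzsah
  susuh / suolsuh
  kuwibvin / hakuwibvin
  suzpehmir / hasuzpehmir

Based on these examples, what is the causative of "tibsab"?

"tibsab" has 2 vowels. The stems with 2 vowels (bakor → baolkor, pezsah → peolzsah, susuh → suolsuh) insert -ol- after the first vowel.
So tibsab → tiolbsab.

tiolbsab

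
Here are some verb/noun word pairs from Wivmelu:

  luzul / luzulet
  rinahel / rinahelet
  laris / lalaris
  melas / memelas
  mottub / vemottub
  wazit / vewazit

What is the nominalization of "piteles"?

luzul and mottub both have last vowel 'u' yet inflect differently (luzulet, vemottub), so the last vowel is not what conditions the rule; the final letter is.
"piteles" ends in -s. The stems ending in -s (laris → lalaris, melas → memelas) repeat the first consonant+vowel as a prefix.
So piteles → pipiteles.

pipiteles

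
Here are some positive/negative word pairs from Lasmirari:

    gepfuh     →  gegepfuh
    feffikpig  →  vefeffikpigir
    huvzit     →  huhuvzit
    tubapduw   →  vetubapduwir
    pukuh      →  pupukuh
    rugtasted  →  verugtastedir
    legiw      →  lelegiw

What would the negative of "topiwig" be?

vetopiwigir

"topiwig" has 3 vowels. The stems with 3 vowels (feffikpig → vefeffikpigir, rugtasted → verugtastedir, tubapduw → vetubapduwir) add ve- … -ir around the stem.
The other pattern: stems with 2 vowels repeat the first consonant+vowel as a prefix.
So topiwig → vetopiwigir.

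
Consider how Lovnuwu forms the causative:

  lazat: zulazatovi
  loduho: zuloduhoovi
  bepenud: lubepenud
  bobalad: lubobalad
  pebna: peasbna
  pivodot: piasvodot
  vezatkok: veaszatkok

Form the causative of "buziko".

lazat and pivodot both end in -t yet inflect differently (zulazatovi, piasvodot), so the final letter is not what conditions the rule; the first letter is.
"buziko" begins with b-. The stems beginning with b- (bepenud → lubepenud, bobalad → lubobalad) add the prefix lu-.
The other patterns: stems beginning with l- add zu- … -ovi around the stem; stems beginning with p- or v- insert -as- after the first vowel.
So buziko → lubuziko.

lubuziko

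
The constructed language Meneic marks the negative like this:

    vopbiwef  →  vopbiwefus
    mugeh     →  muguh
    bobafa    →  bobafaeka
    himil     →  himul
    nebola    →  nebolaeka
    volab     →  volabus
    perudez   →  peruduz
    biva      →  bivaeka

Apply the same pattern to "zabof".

nebola and volab both have last vowel 'a' yet inflect differently (nebolaeka, volabus), so the last vowel is not what conditions the rule; the final letter is.
"zabof" ends in -f. The one such stem in the data (vopbiwef → vopbiwefus) adds -us, so the same rule applies.
The other patterns: stems ending in -a add -eka; stems ending in -h, -l or -z change the last vowel to 'u'.
So zabof → zabofus.

zabofus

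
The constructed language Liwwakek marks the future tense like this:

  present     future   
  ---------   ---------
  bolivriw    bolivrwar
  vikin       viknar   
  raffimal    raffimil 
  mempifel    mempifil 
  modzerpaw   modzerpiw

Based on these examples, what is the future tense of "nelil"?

bolivriw and modzerpaw both end in -w yet inflect differently (bolivrwar, modzerpiw), so the final letter is not what conditions the rule; the last vowel is.
"nelil" has last vowel 'i'. The stems whose last vowel is 'i' (bolivriw → bolivrwar, vikin → viknar) delete the last vowel and add -ar.
So nelil → nellar.

nellar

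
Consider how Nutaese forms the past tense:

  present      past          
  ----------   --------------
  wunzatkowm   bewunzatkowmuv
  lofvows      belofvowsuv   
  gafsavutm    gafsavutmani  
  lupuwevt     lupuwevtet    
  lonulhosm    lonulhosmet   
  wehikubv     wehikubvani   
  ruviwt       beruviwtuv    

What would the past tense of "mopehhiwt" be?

bemopehhiwtuv

"mopehhiwt" has second-to-last letter 'w'. The stems whose second-to-last letter is 'w' (ruviwt → beruviwtuv, wunzatkowm → bewunzatkowmuv, lofvows → belofvowsuv) add be- … -uv around the stem.
The other patterns: stems whose second-to-last letter is 's' or 'v' add -et; stems whose second-to-last letter is 'b' or 't' add -ani.
So mopehhiwt → bemopehhiwtuv.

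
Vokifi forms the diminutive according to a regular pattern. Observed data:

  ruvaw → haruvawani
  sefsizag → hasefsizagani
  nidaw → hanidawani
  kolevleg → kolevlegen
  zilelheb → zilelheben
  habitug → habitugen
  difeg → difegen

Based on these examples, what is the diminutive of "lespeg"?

lespegen

sefsizag and kolevleg both end in -g yet inflect differently (hasefsizagani, kolevlegen), so the final letter is not what conditions the rule; the last vowel is.
"lespeg" has last vowel 'e'. The stems whose last vowel is 'e' (kolevleg → kolevlegen, zilelheb → zilelheben, difeg → difegen) add -en.
The other pattern: stems whose last vowel is 'a' add ha- … -ani around the stem.
So lespeg → lespegen.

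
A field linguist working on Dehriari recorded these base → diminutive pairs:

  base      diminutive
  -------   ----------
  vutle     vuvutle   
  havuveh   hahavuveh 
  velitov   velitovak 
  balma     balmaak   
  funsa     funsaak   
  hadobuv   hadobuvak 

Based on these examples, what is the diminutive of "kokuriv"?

kokurivak

vutle and velitov both begin with v- yet inflect differently (vuvutle, velitovak), so the first letter is not what conditions the rule; the final letter is.
"kokuriv" ends in -v. The stems ending in -v (velitov → velitovak, hadobuv → hadobuvak) add -ak.
So kokuriv → kokurivak.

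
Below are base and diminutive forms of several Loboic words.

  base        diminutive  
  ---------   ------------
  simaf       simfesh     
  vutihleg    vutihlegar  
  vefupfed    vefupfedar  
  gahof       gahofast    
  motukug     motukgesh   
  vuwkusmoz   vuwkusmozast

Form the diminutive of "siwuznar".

siwuznresh

vutihleg and motukug both end in -g yet inflect differently (vutihlegar, motukgesh), so the final letter is not what conditions the rule; the last vowel is.
"siwuznar" has last vowel 'a'. The one such stem in the data (simaf → simfesh) deletes the last vowel and adds -esh (as does motukug), so the same rule applies.
The other patterns: stems whose last vowel is 'o' add -ast; stems whose last vowel is 'e' add -ar.
So siwuznar → siwuznresh.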